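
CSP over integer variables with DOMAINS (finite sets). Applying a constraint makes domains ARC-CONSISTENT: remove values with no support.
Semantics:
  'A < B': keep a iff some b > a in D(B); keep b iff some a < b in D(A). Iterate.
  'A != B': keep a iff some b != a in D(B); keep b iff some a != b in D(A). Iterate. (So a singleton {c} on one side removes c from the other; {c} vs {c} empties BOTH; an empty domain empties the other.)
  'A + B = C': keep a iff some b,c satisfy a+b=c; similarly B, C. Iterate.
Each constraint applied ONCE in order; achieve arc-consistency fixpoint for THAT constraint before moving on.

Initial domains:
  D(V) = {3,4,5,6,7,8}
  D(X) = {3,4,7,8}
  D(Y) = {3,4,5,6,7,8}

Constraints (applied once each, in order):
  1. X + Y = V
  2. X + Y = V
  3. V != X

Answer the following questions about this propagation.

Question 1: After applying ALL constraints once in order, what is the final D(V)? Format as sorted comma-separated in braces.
Constraint 1 (X + Y = V) on D(X)={3,4,7,8} D(Y)={3,4,5,6,7,8} D(V)={3,4,5,6,7,8}: X {3,4,7,8}->{3,4}; Y {3,4,5,6,7,8}->{3,4,5}; V {3,4,5,6,7,8}->{6,7,8}
Constraint 2 (X + Y = V) on D(X)={3,4} D(Y)={3,4,5} D(V)={6,7,8}: no change
Constraint 3 (V != X) on D(V)={6,7,8} D(X)={3,4}: no change
So after all 3 constraints: D(V) = {6,7,8}

Answer: {6,7,8}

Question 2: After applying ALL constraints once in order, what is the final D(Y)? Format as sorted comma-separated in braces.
Constraint 1 (X + Y = V) on D(X)={3,4,7,8} D(Y)={3,4,5,6,7,8} D(V)={3,4,5,6,7,8}: X {3,4,7,8}->{3,4}; Y {3,4,5,6,7,8}->{3,4,5}; V {3,4,5,6,7,8}->{6,7,8}
Constraint 2 (X + Y = V) on D(X)={3,4} D(Y)={3,4,5} D(V)={6,7,8}: no change
Constraint 3 (V != X) on D(V)={6,7,8} D(X)={3,4}: no change
So after all 3 constraints: D(Y) = {3,4,5}

Answer: {3,4,5}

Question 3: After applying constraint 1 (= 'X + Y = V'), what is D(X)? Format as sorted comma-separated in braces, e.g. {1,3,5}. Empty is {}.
Constraint 1 (X + Y = V) on D(X)={3,4,7,8} D(Y)={3,4,5,6,7,8} D(V)={3,4,5,6,7,8}: X {3,4,7,8}->{3,4}; Y {3,4,5,6,7,8}->{3,4,5}; V {3,4,5,6,7,8}->{6,7,8}
So after constraint 1: D(X) = {3,4}

Answer: {3,4}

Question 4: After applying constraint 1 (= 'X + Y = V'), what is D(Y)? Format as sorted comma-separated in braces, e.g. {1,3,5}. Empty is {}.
Constraint 1 (X + Y = V) on D(X)={3,4,7,8} D(Y)={3,4,5,6,7,8} D(V)={3,4,5,6,7,8}: X {3,4,7,8}->{3,4}; Y {3,4,5,6,7,8}->{3,4,5}; V {3,4,5,6,7,8}->{6,7,8}
So after constraint 1: D(Y) = {3,4,5}

Answer: {3,4,5}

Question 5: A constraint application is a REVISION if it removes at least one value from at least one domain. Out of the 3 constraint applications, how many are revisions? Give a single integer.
Constraint 1 (X + Y = V) on D(X)={3,4,7,8} D(Y)={3,4,5,6,7,8} D(V)={3,4,5,6,7,8}: X {3,4,7,8}->{3,4}; Y {3,4,5,6,7,8}->{3,4,5}; V {3,4,5,6,7,8}->{6,7,8} => REVISION
Constraint 2 (X + Y = V) on D(X)={3,4} D(Y)={3,4,5} D(V)={6,7,8}: no change => not a revision
Constraint 3 (V != X) on D(V)={6,7,8} D(X)={3,4}: no change => not a revision
Total revisions = 1

Answer: 1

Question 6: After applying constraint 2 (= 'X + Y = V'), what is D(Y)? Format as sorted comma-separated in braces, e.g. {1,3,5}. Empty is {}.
Constraint 1 (X + Y = V) on D(X)={3,4,7,8} D(Y)={3,4,5,6,7,8} D(V)={3,4,5,6,7,8}: X {3,4,7,8}->{3,4}; Y {3,4,5,6,7,8}->{3,4,5}; V {3,4,5,6,7,8}->{6,7,8}
Constraint 2 (X + Y = V) on D(X)={3,4} D(Y)={3,4,5} D(V)={6,7,8}: no change
So after constraint 2: D(Y) = {3,4,5}

Answer: {3,4,5}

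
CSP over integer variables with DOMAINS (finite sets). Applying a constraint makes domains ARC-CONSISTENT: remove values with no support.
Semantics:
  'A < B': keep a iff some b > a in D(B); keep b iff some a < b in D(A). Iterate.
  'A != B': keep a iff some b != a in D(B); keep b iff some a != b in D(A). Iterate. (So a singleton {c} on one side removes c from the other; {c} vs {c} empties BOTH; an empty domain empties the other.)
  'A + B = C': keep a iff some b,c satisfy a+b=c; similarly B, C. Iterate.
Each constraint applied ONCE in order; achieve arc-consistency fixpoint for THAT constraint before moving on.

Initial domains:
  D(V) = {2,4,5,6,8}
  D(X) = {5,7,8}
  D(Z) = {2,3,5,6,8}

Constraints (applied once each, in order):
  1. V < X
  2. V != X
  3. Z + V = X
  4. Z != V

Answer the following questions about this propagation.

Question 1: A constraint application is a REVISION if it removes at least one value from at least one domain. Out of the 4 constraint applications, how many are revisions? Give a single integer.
Constraint 1 (V < X) on D(V)={2,4,5,6,8} D(X)={5,7,8}: V {2,4,5,6,8}->{2,4,5,6} => REVISION
Constraint 2 (V != X) on D(V)={2,4,5,6} D(X)={5,7,8}: no change => not a revision
Constraint 3 (Z + V = X) on D(Z)={2,3,5,6,8} D(V)={2,4,5,6} D(X)={5,7,8}: Z {2,3,5,6,8}->{2,3,5,6} => REVISION
Constraint 4 (Z != V) on D(Z)={2,3,5,6} D(V)={2,4,5,6}: no change => not a revision
Total revisions = 2

Answer: 2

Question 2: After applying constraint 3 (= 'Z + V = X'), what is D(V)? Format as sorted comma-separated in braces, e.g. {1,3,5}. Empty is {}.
Answer: {2,4,5,6}

Derivation:
Constraint 1 (V < X) on D(V)={2,4,5,6,8} D(X)={5,7,8}: V {2,4,5,6,8}->{2,4,5,6}
Constraint 2 (V != X) on D(V)={2,4,5,6} D(X)={5,7,8}: no change
Constraint 3 (Z + V = X) on D(Z)={2,3,5,6,8} D(V)={2,4,5,6} D(X)={5,7,8}: Z {2,3,5,6,8}->{2,3,5,6}
So after constraint 3: D(V) = {2,4,5,6}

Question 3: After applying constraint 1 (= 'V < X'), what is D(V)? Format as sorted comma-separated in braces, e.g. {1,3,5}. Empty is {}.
Answer: {2,4,5,6}

Derivation:
Constraint 1 (V < X) on D(V)={2,4,5,6,8} D(X)={5,7,8}: V {2,4,5,6,8}->{2,4,5,6}
So after constraint 1: D(V) = {2,4,5,6}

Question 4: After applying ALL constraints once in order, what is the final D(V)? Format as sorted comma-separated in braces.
Answer: {2,4,5,6}

Derivation:
Constraint 1 (V < X) on D(V)={2,4,5,6,8} D(X)={5,7,8}: V {2,4,5,6,8}->{2,4,5,6}
Constraint 2 (V != X) on D(V)={2,4,5,6} D(X)={5,7,8}: no change
Constraint 3 (Z + V = X) on D(Z)={2,3,5,6,8} D(V)={2,4,5,6} D(X)={5,7,8}: Z {2,3,5,6,8}->{2,3,5,6}
Constraint 4 (Z != V) on D(Z)={2,3,5,6} D(V)={2,4,5,6}: no change
So after all 4 constraints: D(V) = {2,4,5,6}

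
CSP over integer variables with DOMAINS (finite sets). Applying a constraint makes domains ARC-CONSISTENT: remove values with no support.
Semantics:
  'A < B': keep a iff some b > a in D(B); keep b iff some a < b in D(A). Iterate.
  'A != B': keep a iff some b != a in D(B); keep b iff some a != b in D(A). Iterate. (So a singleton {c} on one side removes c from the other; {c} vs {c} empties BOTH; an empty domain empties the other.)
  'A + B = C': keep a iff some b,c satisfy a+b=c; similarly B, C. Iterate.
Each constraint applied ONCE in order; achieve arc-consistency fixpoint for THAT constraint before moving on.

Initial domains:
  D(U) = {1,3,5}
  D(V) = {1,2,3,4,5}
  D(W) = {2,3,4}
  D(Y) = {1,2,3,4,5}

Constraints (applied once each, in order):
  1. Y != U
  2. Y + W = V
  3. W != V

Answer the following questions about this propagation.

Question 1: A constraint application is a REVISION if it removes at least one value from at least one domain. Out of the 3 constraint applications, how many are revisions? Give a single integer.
Answer: 1

Derivation:
Constraint 1 (Y != U) on D(Y)={1,2,3,4,5} D(U)={1,3,5}: no change => not a revision
Constraint 2 (Y + W = V) on D(Y)={1,2,3,4,5} D(W)={2,3,4} D(V)={1,2,3,4,5}: Y {1,2,3,4,5}->{1,2,3}; V {1,2,3,4,5}->{3,4,5} => REVISION
Constraint 3 (W != V) on D(W)={2,3,4} D(V)={3,4,5}: no change => not a revision
Total revisions = 1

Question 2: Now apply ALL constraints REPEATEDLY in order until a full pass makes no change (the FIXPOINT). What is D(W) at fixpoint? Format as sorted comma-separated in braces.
pass 0 (initial): D(W)={2,3,4}
pass 1: V {1,2,3,4,5}->{3,4,5}; Y {1,2,3,4,5}->{1,2,3}
pass 2: no change
Fixpoint after 2 passes: D(W) = {2,3,4}

Answer: {2,3,4}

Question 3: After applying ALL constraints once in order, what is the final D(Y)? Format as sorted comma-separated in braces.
Answer: {1,2,3}

Derivation:
Constraint 1 (Y != U) on D(Y)={1,2,3,4,5} D(U)={1,3,5}: no change
Constraint 2 (Y + W = V) on D(Y)={1,2,3,4,5} D(W)={2,3,4} D(V)={1,2,3,4,5}: Y {1,2,3,4,5}->{1,2,3}; V {1,2,3,4,5}->{3,4,5}
Constraint 3 (W != V) on D(W)={2,3,4} D(V)={3,4,5}: no change
So after all 3 constraints: D(Y) = {1,2,3}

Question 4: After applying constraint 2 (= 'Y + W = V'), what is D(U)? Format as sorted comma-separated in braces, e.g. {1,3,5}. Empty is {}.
Constraint 1 (Y != U) on D(Y)={1,2,3,4,5} D(U)={1,3,5}: no change
Constraint 2 (Y + W = V) on D(Y)={1,2,3,4,5} D(W)={2,3,4} D(V)={1,2,3,4,5}: Y {1,2,3,4,5}->{1,2,3}; V {1,2,3,4,5}->{3,4,5}
So after constraint 2: D(U) = {1,3,5}

Answer: {1,3,5}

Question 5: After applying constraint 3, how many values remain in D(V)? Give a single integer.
Answer: 3

Derivation:
Constraint 1 (Y != U) on D(Y)={1,2,3,4,5} D(U)={1,3,5}: no change
Constraint 2 (Y + W = V) on D(Y)={1,2,3,4,5} D(W)={2,3,4} D(V)={1,2,3,4,5}: Y {1,2,3,4,5}->{1,2,3}; V {1,2,3,4,5}->{3,4,5}
Constraint 3 (W != V) on D(W)={2,3,4} D(V)={3,4,5}: no change
So after constraint 3: D(V)={3,4,5}, size = 3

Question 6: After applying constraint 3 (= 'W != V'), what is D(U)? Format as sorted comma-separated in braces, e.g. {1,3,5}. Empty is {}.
Constraint 1 (Y != U) on D(Y)={1,2,3,4,5} D(U)={1,3,5}: no change
Constraint 2 (Y + W = V) on D(Y)={1,2,3,4,5} D(W)={2,3,4} D(V)={1,2,3,4,5}: Y {1,2,3,4,5}->{1,2,3}; V {1,2,3,4,5}->{3,4,5}
Constraint 3 (W != V) on D(W)={2,3,4} D(V)={3,4,5}: no change
So after constraint 3: D(U) = {1,3,5}

Answer: {1,3,5}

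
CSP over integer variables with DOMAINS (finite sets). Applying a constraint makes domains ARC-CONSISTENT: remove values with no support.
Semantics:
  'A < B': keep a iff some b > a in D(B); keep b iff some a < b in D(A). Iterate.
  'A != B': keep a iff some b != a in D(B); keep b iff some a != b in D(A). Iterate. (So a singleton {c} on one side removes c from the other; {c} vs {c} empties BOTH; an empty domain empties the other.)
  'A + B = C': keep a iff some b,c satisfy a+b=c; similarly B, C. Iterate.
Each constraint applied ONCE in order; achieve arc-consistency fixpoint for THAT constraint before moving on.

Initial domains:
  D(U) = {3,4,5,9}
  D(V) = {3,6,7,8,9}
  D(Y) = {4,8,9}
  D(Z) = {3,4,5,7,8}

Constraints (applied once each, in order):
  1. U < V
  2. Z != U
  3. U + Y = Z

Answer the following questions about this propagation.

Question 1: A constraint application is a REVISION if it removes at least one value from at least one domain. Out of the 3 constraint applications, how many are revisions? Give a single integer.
Answer: 2

Derivation:
Constraint 1 (U < V) on D(U)={3,4,5,9} D(V)={3,6,7,8,9}: U {3,4,5,9}->{3,4,5}; V {3,6,7,8,9}->{6,7,8,9} => REVISION
Constraint 2 (Z != U) on D(Z)={3,4,5,7,8} D(U)={3,4,5}: no change => not a revision
Constraint 3 (U + Y = Z) on D(U)={3,4,5} D(Y)={4,8,9} D(Z)={3,4,5,7,8}: U {3,4,5}->{3,4}; Y {4,8,9}->{4}; Z {3,4,5,7,8}->{7,8} => REVISION
Total revisions = 2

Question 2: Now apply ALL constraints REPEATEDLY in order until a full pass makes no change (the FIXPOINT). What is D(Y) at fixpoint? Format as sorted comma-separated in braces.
Answer: {4}

Derivation:
pass 0 (initial): D(Y)={4,8,9}
pass 1: U {3,4,5,9}->{3,4}; V {3,6,7,8,9}->{6,7,8,9}; Y {4,8,9}->{4}; Z {3,4,5,7,8}->{7,8}
pass 2: no change
Fixpoint after 2 passes: D(Y) = {4}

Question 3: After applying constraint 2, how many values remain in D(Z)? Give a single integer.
Constraint 1 (U < V) on D(U)={3,4,5,9} D(V)={3,6,7,8,9}: U {3,4,5,9}->{3,4,5}; V {3,6,7,8,9}->{6,7,8,9}
Constraint 2 (Z != U) on D(Z)={3,4,5,7,8} D(U)={3,4,5}: no change
So after constraint 2: D(Z)={3,4,5,7,8}, size = 5

Answer: 5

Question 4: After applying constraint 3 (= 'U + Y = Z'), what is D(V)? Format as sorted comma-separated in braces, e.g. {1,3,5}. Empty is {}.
Constraint 1 (U < V) on D(U)={3,4,5,9} D(V)={3,6,7,8,9}: U {3,4,5,9}->{3,4,5}; V {3,6,7,8,9}->{6,7,8,9}
Constraint 2 (Z != U) on D(Z)={3,4,5,7,8} D(U)={3,4,5}: no change
Constraint 3 (U + Y = Z) on D(U)={3,4,5} D(Y)={4,8,9} D(Z)={3,4,5,7,8}: U {3,4,5}->{3,4}; Y {4,8,9}->{4}; Z {3,4,5,7,8}->{7,8}
So after constraint 3: D(V) = {6,7,8,9}

Answer: {6,7,8,9}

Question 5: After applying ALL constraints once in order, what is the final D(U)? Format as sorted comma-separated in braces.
Answer: {3,4}

Derivation:
Constraint 1 (U < V) on D(U)={3,4,5,9} D(V)={3,6,7,8,9}: U {3,4,5,9}->{3,4,5}; V {3,6,7,8,9}->{6,7,8,9}
Constraint 2 (Z != U) on D(Z)={3,4,5,7,8} D(U)={3,4,5}: no change
Constraint 3 (U + Y = Z) on D(U)={3,4,5} D(Y)={4,8,9} D(Z)={3,4,5,7,8}: U {3,4,5}->{3,4}; Y {4,8,9}->{4}; Z {3,4,5,7,8}->{7,8}
So after all 3 constraints: D(U) = {3,4}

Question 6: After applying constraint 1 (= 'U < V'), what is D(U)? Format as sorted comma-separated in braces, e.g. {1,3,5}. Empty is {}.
Constraint 1 (U < V) on D(U)={3,4,5,9} D(V)={3,6,7,8,9}: U {3,4,5,9}->{3,4,5}; V {3,6,7,8,9}->{6,7,8,9}
So after constraint 1: D(U) = {3,4,5}

Answer: {3,4,5}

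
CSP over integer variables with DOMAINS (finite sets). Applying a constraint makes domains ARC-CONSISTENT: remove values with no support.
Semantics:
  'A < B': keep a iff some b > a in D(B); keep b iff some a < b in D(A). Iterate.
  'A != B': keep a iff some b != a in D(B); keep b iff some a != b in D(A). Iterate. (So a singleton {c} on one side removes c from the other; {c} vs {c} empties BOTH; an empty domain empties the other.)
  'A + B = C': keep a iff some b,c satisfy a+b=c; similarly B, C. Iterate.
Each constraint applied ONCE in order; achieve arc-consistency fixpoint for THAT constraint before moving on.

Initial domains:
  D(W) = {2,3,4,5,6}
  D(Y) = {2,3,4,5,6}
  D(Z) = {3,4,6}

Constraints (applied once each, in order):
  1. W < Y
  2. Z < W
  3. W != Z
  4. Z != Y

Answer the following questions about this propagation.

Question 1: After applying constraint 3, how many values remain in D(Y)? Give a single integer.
Answer: 4

Derivation:
Constraint 1 (W < Y) on D(W)={2,3,4,5,6} D(Y)={2,3,4,5,6}: W {2,3,4,5,6}->{2,3,4,5}; Y {2,3,4,5,6}->{3,4,5,6}
Constraint 2 (Z < W) on D(Z)={3,4,6} D(W)={2,3,4,5}: Z {3,4,6}->{3,4}; W {2,3,4,5}->{4,5}
Constraint 3 (W != Z) on D(W)={4,5} D(Z)={3,4}: no change
So after constraint 3: D(Y)={3,4,5,6}, size = 4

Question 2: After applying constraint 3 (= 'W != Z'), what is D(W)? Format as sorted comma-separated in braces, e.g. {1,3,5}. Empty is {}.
Answer: {4,5}

Derivation:
Constraint 1 (W < Y) on D(W)={2,3,4,5,6} D(Y)={2,3,4,5,6}: W {2,3,4,5,6}->{2,3,4,5}; Y {2,3,4,5,6}->{3,4,5,6}
Constraint 2 (Z < W) on D(Z)={3,4,6} D(W)={2,3,4,5}: Z {3,4,6}->{3,4}; W {2,3,4,5}->{4,5}
Constraint 3 (W != Z) on D(W)={4,5} D(Z)={3,4}: no change
So after constraint 3: D(W) = {4,5}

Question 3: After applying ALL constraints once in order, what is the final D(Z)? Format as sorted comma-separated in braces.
Answer: {3,4}

Derivation:
Constraint 1 (W < Y) on D(W)={2,3,4,5,6} D(Y)={2,3,4,5,6}: W {2,3,4,5,6}->{2,3,4,5}; Y {2,3,4,5,6}->{3,4,5,6}
Constraint 2 (Z < W) on D(Z)={3,4,6} D(W)={2,3,4,5}: Z {3,4,6}->{3,4}; W {2,3,4,5}->{4,5}
Constraint 3 (W != Z) on D(W)={4,5} D(Z)={3,4}: no change
Constraint 4 (Z != Y) on D(Z)={3,4} D(Y)={3,4,5,6}: no change
So after all 4 constraints: D(Z) = {3,4}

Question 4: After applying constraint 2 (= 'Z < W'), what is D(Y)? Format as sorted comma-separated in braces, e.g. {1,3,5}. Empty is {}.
Answer: {3,4,5,6}

Derivation:
Constraint 1 (W < Y) on D(W)={2,3,4,5,6} D(Y)={2,3,4,5,6}: W {2,3,4,5,6}->{2,3,4,5}; Y {2,3,4,5,6}->{3,4,5,6}
Constraint 2 (Z < W) on D(Z)={3,4,6} D(W)={2,3,4,5}: Z {3,4,6}->{3,4}; W {2,3,4,5}->{4,5}
So after constraint 2: D(Y) = {3,4,5,6}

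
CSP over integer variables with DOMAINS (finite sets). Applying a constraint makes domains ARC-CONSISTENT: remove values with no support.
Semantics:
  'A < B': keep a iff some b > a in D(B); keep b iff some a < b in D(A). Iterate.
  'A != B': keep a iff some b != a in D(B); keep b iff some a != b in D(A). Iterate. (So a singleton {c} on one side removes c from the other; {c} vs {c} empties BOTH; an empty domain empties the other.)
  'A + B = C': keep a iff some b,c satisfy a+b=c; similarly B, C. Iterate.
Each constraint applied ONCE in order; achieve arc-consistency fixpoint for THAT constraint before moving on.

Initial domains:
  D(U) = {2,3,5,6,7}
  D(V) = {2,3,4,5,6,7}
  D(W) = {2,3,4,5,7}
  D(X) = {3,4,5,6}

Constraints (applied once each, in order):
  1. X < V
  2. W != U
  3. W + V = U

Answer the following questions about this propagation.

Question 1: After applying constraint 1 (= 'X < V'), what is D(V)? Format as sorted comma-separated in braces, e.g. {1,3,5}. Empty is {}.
Answer: {4,5,6,7}

Derivation:
Constraint 1 (X < V) on D(X)={3,4,5,6} D(V)={2,3,4,5,6,7}: V {2,3,4,5,6,7}->{4,5,6,7}
So after constraint 1: D(V) = {4,5,6,7}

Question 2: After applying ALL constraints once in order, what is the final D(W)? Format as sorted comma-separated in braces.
Constraint 1 (X < V) on D(X)={3,4,5,6} D(V)={2,3,4,5,6,7}: V {2,3,4,5,6,7}->{4,5,6,7}
Constraint 2 (W != U) on D(W)={2,3,4,5,7} D(U)={2,3,5,6,7}: no change
Constraint 3 (W + V = U) on D(W)={2,3,4,5,7} D(V)={4,5,6,7} D(U)={2,3,5,6,7}: W {2,3,4,5,7}->{2,3}; V {4,5,6,7}->{4,5}; U {2,3,5,6,7}->{6,7}
So after all 3 constraints: D(W) = {2,3}

Answer: {2,3}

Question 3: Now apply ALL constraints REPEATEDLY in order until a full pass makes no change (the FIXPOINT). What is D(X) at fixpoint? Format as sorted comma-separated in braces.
Answer: {3,4}

Derivation:
pass 0 (initial): D(X)={3,4,5,6}
pass 1: U {2,3,5,6,7}->{6,7}; V {2,3,4,5,6,7}->{4,5}; W {2,3,4,5,7}->{2,3}
pass 2: X {3,4,5,6}->{3,4}
pass 3: no change
Fixpoint after 3 passes: D(X) = {3,4}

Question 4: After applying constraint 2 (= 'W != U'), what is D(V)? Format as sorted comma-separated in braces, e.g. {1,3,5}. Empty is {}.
Constraint 1 (X < V) on D(X)={3,4,5,6} D(V)={2,3,4,5,6,7}: V {2,3,4,5,6,7}->{4,5,6,7}
Constraint 2 (W != U) on D(W)={2,3,4,5,7} D(U)={2,3,5,6,7}: no change
So after constraint 2: D(V) = {4,5,6,7}

Answer: {4,5,6,7}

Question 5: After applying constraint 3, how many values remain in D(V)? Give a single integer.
Answer: 2

Derivation:
Constraint 1 (X < V) on D(X)={3,4,5,6} D(V)={2,3,4,5,6,7}: V {2,3,4,5,6,7}->{4,5,6,7}
Constraint 2 (W != U) on D(W)={2,3,4,5,7} D(U)={2,3,5,6,7}: no change
Constraint 3 (W + V = U) on D(W)={2,3,4,5,7} D(V)={4,5,6,7} D(U)={2,3,5,6,7}: W {2,3,4,5,7}->{2,3}; V {4,5,6,7}->{4,5}; U {2,3,5,6,7}->{6,7}
So after constraint 3: D(V)={4,5}, size = 2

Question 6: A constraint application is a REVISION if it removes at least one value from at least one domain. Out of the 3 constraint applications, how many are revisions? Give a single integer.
Constraint 1 (X < V) on D(X)={3,4,5,6} D(V)={2,3,4,5,6,7}: V {2,3,4,5,6,7}->{4,5,6,7} => REVISION
Constraint 2 (W != U) on D(W)={2,3,4,5,7} D(U)={2,3,5,6,7}: no change => not a revision
Constraint 3 (W + V = U) on D(W)={2,3,4,5,7} D(V)={4,5,6,7} D(U)={2,3,5,6,7}: W {2,3,4,5,7}->{2,3}; V {4,5,6,7}->{4,5}; U {2,3,5,6,7}->{6,7} => REVISION
Total revisions = 2

Answer: 2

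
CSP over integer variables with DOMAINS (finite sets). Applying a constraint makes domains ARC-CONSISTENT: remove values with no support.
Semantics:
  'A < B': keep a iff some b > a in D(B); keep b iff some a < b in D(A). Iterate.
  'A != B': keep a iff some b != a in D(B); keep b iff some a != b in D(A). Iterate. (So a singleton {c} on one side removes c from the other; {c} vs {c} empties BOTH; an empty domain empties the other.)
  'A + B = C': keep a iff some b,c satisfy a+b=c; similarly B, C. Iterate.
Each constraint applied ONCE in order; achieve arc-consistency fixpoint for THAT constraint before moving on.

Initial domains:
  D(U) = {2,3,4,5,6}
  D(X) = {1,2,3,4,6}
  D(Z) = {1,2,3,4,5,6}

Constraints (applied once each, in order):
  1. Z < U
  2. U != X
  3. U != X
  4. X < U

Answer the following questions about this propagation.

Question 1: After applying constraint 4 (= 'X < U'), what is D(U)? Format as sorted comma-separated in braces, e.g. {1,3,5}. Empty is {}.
Answer: {2,3,4,5,6}

Derivation:
Constraint 1 (Z < U) on D(Z)={1,2,3,4,5,6} D(U)={2,3,4,5,6}: Z {1,2,3,4,5,6}->{1,2,3,4,5}
Constraint 2 (U != X) on D(U)={2,3,4,5,6} D(X)={1,2,3,4,6}: no change
Constraint 3 (U != X) on D(U)={2,3,4,5,6} D(X)={1,2,3,4,6}: no change
Constraint 4 (X < U) on D(X)={1,2,3,4,6} D(U)={2,3,4,5,6}: X {1,2,3,4,6}->{1,2,3,4}
So after constraint 4: D(U) = {2,3,4,5,6}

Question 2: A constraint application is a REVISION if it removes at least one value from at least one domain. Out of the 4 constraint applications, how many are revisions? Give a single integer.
Answer: 2

Derivation:
Constraint 1 (Z < U) on D(Z)={1,2,3,4,5,6} D(U)={2,3,4,5,6}: Z {1,2,3,4,5,6}->{1,2,3,4,5} => REVISION
Constraint 2 (U != X) on D(U)={2,3,4,5,6} D(X)={1,2,3,4,6}: no change => not a revision
Constraint 3 (U != X) on D(U)={2,3,4,5,6} D(X)={1,2,3,4,6}: no change => not a revision
Constraint 4 (X < U) on D(X)={1,2,3,4,6} D(U)={2,3,4,5,6}: X {1,2,3,4,6}->{1,2,3,4} => REVISION
Total revisions = 2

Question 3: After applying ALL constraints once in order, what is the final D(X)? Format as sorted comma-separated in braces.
Constraint 1 (Z < U) on D(Z)={1,2,3,4,5,6} D(U)={2,3,4,5,6}: Z {1,2,3,4,5,6}->{1,2,3,4,5}
Constraint 2 (U != X) on D(U)={2,3,4,5,6} D(X)={1,2,3,4,6}: no change
Constraint 3 (U != X) on D(U)={2,3,4,5,6} D(X)={1,2,3,4,6}: no change
Constraint 4 (X < U) on D(X)={1,2,3,4,6} D(U)={2,3,4,5,6}: X {1,2,3,4,6}->{1,2,3,4}
So after all 4 constraints: D(X) = {1,2,3,4}

Answer: {1,2,3,4}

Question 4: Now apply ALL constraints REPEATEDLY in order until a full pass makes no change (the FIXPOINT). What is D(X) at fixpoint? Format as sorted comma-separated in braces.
Answer: {1,2,3,4}

Derivation:
pass 0 (initial): D(X)={1,2,3,4,6}
pass 1: X {1,2,3,4,6}->{1,2,3,4}; Z {1,2,3,4,5,6}->{1,2,3,4,5}
pass 2: no change
Fixpoint after 2 passes: D(X) = {1,2,3,4}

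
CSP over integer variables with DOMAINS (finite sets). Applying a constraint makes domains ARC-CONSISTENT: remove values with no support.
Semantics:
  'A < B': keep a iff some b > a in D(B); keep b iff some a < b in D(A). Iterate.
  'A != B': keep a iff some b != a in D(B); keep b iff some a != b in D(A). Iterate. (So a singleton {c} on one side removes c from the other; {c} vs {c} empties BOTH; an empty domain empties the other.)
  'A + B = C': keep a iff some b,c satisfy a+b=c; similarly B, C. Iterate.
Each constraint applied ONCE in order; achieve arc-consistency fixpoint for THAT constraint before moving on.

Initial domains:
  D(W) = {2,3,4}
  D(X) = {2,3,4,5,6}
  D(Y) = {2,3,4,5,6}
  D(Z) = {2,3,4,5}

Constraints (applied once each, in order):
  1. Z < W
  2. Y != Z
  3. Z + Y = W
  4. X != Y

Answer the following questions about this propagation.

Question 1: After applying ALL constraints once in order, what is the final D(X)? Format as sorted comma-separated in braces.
Constraint 1 (Z < W) on D(Z)={2,3,4,5} D(W)={2,3,4}: Z {2,3,4,5}->{2,3}; W {2,3,4}->{3,4}
Constraint 2 (Y != Z) on D(Y)={2,3,4,5,6} D(Z)={2,3}: no change
Constraint 3 (Z + Y = W) on D(Z)={2,3} D(Y)={2,3,4,5,6} D(W)={3,4}: Z {2,3}->{2}; Y {2,3,4,5,6}->{2}; W {3,4}->{4}
Constraint 4 (X != Y) on D(X)={2,3,4,5,6} D(Y)={2}: X {2,3,4,5,6}->{3,4,5,6}
So after all 4 constraints: D(X) = {3,4,5,6}

Answer: {3,4,5,6}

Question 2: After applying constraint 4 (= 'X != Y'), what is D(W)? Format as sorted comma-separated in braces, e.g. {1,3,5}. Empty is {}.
Constraint 1 (Z < W) on D(Z)={2,3,4,5} D(W)={2,3,4}: Z {2,3,4,5}->{2,3}; W {2,3,4}->{3,4}
Constraint 2 (Y != Z) on D(Y)={2,3,4,5,6} D(Z)={2,3}: no change
Constraint 3 (Z + Y = W) on D(Z)={2,3} D(Y)={2,3,4,5,6} D(W)={3,4}: Z {2,3}->{2}; Y {2,3,4,5,6}->{2}; W {3,4}->{4}
Constraint 4 (X != Y) on D(X)={2,3,4,5,6} D(Y)={2}: X {2,3,4,5,6}->{3,4,5,6}
So after constraint 4: D(W) = {4}

Answer: {4}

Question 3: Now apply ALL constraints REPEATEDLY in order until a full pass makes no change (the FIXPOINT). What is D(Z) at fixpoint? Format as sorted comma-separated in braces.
Answer: {}

Derivation:
pass 0 (initial): D(Z)={2,3,4,5}
pass 1: W {2,3,4}->{4}; X {2,3,4,5,6}->{3,4,5,6}; Y {2,3,4,5,6}->{2}; Z {2,3,4,5}->{2}
pass 2: W {4}->{}; X {3,4,5,6}->{}; Y {2}->{}; Z {2}->{}
pass 3: no change
Fixpoint after 3 passes: D(Z) = {}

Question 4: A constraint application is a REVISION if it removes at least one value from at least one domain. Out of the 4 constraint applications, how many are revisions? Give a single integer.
Constraint 1 (Z < W) on D(Z)={2,3,4,5} D(W)={2,3,4}: Z {2,3,4,5}->{2,3}; W {2,3,4}->{3,4} => REVISION
Constraint 2 (Y != Z) on D(Y)={2,3,4,5,6} D(Z)={2,3}: no change => not a revision
Constraint 3 (Z + Y = W) on D(Z)={2,3} D(Y)={2,3,4,5,6} D(W)={3,4}: Z {2,3}->{2}; Y {2,3,4,5,6}->{2}; W {3,4}->{4} => REVISION
Constraint 4 (X != Y) on D(X)={2,3,4,5,6} D(Y)={2}: X {2,3,4,5,6}->{3,4,5,6} => REVISION
Total revisions = 3

Answer: 3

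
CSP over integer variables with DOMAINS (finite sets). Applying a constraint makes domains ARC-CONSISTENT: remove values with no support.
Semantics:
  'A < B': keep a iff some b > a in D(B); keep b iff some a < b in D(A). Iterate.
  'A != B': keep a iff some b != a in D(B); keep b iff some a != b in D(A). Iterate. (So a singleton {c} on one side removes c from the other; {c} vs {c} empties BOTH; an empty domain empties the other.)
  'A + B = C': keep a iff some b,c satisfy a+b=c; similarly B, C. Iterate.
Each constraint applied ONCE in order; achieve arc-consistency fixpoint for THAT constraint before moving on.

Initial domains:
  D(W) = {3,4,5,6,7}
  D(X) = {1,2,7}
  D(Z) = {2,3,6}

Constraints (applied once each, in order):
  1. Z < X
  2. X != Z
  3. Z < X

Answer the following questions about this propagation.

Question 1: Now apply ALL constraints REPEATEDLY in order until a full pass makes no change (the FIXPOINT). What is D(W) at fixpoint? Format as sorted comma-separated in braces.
Answer: {3,4,5,6,7}

Derivation:
pass 0 (initial): D(W)={3,4,5,6,7}
pass 1: X {1,2,7}->{7}
pass 2: no change
Fixpoint after 2 passes: D(W) = {3,4,5,6,7}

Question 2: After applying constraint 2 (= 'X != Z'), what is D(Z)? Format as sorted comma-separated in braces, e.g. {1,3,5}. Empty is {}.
Constraint 1 (Z < X) on D(Z)={2,3,6} D(X)={1,2,7}: X {1,2,7}->{7}
Constraint 2 (X != Z) on D(X)={7} D(Z)={2,3,6}: no change
So after constraint 2: D(Z) = {2,3,6}

Answer: {2,3,6}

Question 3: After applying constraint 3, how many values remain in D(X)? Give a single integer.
Answer: 1

Derivation:
Constraint 1 (Z < X) on D(Z)={2,3,6} D(X)={1,2,7}: X {1,2,7}->{7}
Constraint 2 (X != Z) on D(X)={7} D(Z)={2,3,6}: no change
Constraint 3 (Z < X) on D(Z)={2,3,6} D(X)={7}: no change
So after constraint 3: D(X)={7}, size = 1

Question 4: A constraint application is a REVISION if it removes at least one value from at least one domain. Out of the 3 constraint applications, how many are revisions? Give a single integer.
Answer: 1

Derivation:
Constraint 1 (Z < X) on D(Z)={2,3,6} D(X)={1,2,7}: X {1,2,7}->{7} => REVISION
Constraint 2 (X != Z) on D(X)={7} D(Z)={2,3,6}: no change => not a revision
Constraint 3 (Z < X) on D(Z)={2,3,6} D(X)={7}: no change => not a revision
Total revisions = 1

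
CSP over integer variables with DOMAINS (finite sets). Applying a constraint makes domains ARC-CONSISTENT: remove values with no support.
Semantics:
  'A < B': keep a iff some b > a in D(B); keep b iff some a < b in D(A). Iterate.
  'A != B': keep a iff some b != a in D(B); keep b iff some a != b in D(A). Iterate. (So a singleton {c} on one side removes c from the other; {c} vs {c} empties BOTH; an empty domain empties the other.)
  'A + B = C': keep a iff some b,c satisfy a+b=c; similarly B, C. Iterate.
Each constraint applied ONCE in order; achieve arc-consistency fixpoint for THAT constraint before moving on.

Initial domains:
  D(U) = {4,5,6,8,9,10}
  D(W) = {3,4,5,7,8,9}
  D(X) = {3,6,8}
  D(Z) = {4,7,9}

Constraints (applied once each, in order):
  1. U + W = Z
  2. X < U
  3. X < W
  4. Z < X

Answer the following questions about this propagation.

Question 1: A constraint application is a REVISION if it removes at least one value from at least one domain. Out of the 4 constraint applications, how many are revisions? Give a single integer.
Constraint 1 (U + W = Z) on D(U)={4,5,6,8,9,10} D(W)={3,4,5,7,8,9} D(Z)={4,7,9}: U {4,5,6,8,9,10}->{4,5,6}; W {3,4,5,7,8,9}->{3,4,5}; Z {4,7,9}->{7,9} => REVISION
Constraint 2 (X < U) on D(X)={3,6,8} D(U)={4,5,6}: X {3,6,8}->{3} => REVISION
Constraint 3 (X < W) on D(X)={3} D(W)={3,4,5}: W {3,4,5}->{4,5} => REVISION
Constraint 4 (Z < X) on D(Z)={7,9} D(X)={3}: Z {7,9}->{}; X {3}->{} => REVISION
Total revisions = 4

Answer: 4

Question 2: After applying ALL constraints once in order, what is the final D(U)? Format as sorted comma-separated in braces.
Answer: {4,5,6}

Derivation:
Constraint 1 (U + W = Z) on D(U)={4,5,6,8,9,10} D(W)={3,4,5,7,8,9} D(Z)={4,7,9}: U {4,5,6,8,9,10}->{4,5,6}; W {3,4,5,7,8,9}->{3,4,5}; Z {4,7,9}->{7,9}
Constraint 2 (X < U) on D(X)={3,6,8} D(U)={4,5,6}: X {3,6,8}->{3}
Constraint 3 (X < W) on D(X)={3} D(W)={3,4,5}: W {3,4,5}->{4,5}
Constraint 4 (Z < X) on D(Z)={7,9} D(X)={3}: Z {7,9}->{}; X {3}->{}
So after all 4 constraints: D(U) = {4,5,6}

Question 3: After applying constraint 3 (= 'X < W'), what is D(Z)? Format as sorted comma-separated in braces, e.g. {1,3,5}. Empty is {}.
Constraint 1 (U + W = Z) on D(U)={4,5,6,8,9,10} D(W)={3,4,5,7,8,9} D(Z)={4,7,9}: U {4,5,6,8,9,10}->{4,5,6}; W {3,4,5,7,8,9}->{3,4,5}; Z {4,7,9}->{7,9}
Constraint 2 (X < U) on D(X)={3,6,8} D(U)={4,5,6}: X {3,6,8}->{3}
Constraint 3 (X < W) on D(X)={3} D(W)={3,4,5}: W {3,4,5}->{4,5}
So after constraint 3: D(Z) = {7,9}

Answer: {7,9}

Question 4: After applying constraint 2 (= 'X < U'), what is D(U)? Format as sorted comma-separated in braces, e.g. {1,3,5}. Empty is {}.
Answer: {4,5,6}

Derivation:
Constraint 1 (U + W = Z) on D(U)={4,5,6,8,9,10} D(W)={3,4,5,7,8,9} D(Z)={4,7,9}: U {4,5,6,8,9,10}->{4,5,6}; W {3,4,5,7,8,9}->{3,4,5}; Z {4,7,9}->{7,9}
Constraint 2 (X < U) on D(X)={3,6,8} D(U)={4,5,6}: X {3,6,8}->{3}
So after constraint 2: D(U) = {4,5,6}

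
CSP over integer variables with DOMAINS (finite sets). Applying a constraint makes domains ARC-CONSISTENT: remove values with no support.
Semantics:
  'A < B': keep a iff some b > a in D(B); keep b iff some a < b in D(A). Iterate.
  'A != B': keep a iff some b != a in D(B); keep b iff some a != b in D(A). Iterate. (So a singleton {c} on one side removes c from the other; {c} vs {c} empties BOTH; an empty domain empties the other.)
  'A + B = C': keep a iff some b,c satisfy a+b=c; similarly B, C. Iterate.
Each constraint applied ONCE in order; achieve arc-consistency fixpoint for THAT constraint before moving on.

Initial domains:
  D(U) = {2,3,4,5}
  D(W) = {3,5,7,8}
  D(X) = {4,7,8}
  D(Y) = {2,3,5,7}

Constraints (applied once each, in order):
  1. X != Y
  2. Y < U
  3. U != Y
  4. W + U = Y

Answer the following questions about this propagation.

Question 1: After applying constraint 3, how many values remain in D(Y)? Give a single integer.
Constraint 1 (X != Y) on D(X)={4,7,8} D(Y)={2,3,5,7}: no change
Constraint 2 (Y < U) on D(Y)={2,3,5,7} D(U)={2,3,4,5}: Y {2,3,5,7}->{2,3}; U {2,3,4,5}->{3,4,5}
Constraint 3 (U != Y) on D(U)={3,4,5} D(Y)={2,3}: no change
So after constraint 3: D(Y)={2,3}, size = 2

Answer: 2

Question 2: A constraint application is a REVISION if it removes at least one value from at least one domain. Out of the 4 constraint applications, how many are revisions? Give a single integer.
Constraint 1 (X != Y) on D(X)={4,7,8} D(Y)={2,3,5,7}: no change => not a revision
Constraint 2 (Y < U) on D(Y)={2,3,5,7} D(U)={2,3,4,5}: Y {2,3,5,7}->{2,3}; U {2,3,4,5}->{3,4,5} => REVISION
Constraint 3 (U != Y) on D(U)={3,4,5} D(Y)={2,3}: no change => not a revision
Constraint 4 (W + U = Y) on D(W)={3,5,7,8} D(U)={3,4,5} D(Y)={2,3}: W {3,5,7,8}->{}; U {3,4,5}->{}; Y {2,3}->{} => REVISION
Total revisions = 2

Answer: 2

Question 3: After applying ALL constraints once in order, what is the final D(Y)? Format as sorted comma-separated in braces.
Constraint 1 (X != Y) on D(X)={4,7,8} D(Y)={2,3,5,7}: no change
Constraint 2 (Y < U) on D(Y)={2,3,5,7} D(U)={2,3,4,5}: Y {2,3,5,7}->{2,3}; U {2,3,4,5}->{3,4,5}
Constraint 3 (U != Y) on D(U)={3,4,5} D(Y)={2,3}: no change
Constraint 4 (W + U = Y) on D(W)={3,5,7,8} D(U)={3,4,5} D(Y)={2,3}: W {3,5,7,8}->{}; U {3,4,5}->{}; Y {2,3}->{}
So after all 4 constraints: D(Y) = {}

Answer: {}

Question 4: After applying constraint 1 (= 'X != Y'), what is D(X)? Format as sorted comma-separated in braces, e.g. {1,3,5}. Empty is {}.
Answer: {4,7,8}

Derivation:
Constraint 1 (X != Y) on D(X)={4,7,8} D(Y)={2,3,5,7}: no change
So after constraint 1: D(X) = {4,7,8}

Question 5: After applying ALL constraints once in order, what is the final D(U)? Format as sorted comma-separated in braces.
Constraint 1 (X != Y) on D(X)={4,7,8} D(Y)={2,3,5,7}: no change
Constraint 2 (Y < U) on D(Y)={2,3,5,7} D(U)={2,3,4,5}: Y {2,3,5,7}->{2,3}; U {2,3,4,5}->{3,4,5}
Constraint 3 (U != Y) on D(U)={3,4,5} D(Y)={2,3}: no change
Constraint 4 (W + U = Y) on D(W)={3,5,7,8} D(U)={3,4,5} D(Y)={2,3}: W {3,5,7,8}->{}; U {3,4,5}->{}; Y {2,3}->{}
So after all 4 constraints: D(U) = {}

Answer: {}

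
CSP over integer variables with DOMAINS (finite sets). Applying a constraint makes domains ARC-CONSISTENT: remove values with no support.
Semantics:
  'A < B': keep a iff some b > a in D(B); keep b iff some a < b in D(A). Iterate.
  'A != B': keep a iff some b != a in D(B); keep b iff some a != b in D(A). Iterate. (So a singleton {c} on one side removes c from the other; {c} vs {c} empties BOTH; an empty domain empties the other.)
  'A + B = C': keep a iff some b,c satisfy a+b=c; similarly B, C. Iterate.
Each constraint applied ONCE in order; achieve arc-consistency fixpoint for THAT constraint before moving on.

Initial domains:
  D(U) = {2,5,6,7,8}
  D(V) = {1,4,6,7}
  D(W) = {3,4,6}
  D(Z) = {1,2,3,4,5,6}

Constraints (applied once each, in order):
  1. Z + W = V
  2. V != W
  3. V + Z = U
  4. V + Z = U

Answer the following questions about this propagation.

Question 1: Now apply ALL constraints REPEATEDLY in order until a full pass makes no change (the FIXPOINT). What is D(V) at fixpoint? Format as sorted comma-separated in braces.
pass 0 (initial): D(V)={1,4,6,7}
pass 1: U {2,5,6,7,8}->{5,6,7,8}; V {1,4,6,7}->{4,6,7}; Z {1,2,3,4,5,6}->{1,2,3,4}
pass 2: no change
Fixpoint after 2 passes: D(V) = {4,6,7}

Answer: {4,6,7}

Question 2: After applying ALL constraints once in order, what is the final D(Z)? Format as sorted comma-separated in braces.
Answer: {1,2,3,4}

Derivation:
Constraint 1 (Z + W = V) on D(Z)={1,2,3,4,5,6} D(W)={3,4,6} D(V)={1,4,6,7}: Z {1,2,3,4,5,6}->{1,2,3,4}; V {1,4,6,7}->{4,6,7}
Constraint 2 (V != W) on D(V)={4,6,7} D(W)={3,4,6}: no change
Constraint 3 (V + Z = U) on D(V)={4,6,7} D(Z)={1,2,3,4} D(U)={2,5,6,7,8}: U {2,5,6,7,8}->{5,6,7,8}
Constraint 4 (V + Z = U) on D(V)={4,6,7} D(Z)={1,2,3,4} D(U)={5,6,7,8}: no change
So after all 4 constraints: D(Z) = {1,2,3,4}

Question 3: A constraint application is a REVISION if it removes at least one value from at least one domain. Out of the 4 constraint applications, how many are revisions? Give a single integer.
Answer: 2

Derivation:
Constraint 1 (Z + W = V) on D(Z)={1,2,3,4,5,6} D(W)={3,4,6} D(V)={1,4,6,7}: Z {1,2,3,4,5,6}->{1,2,3,4}; V {1,4,6,7}->{4,6,7} => REVISION
Constraint 2 (V != W) on D(V)={4,6,7} D(W)={3,4,6}: no change => not a revision
Constraint 3 (V + Z = U) on D(V)={4,6,7} D(Z)={1,2,3,4} D(U)={2,5,6,7,8}: U {2,5,6,7,8}->{5,6,7,8} => REVISION
Constraint 4 (V + Z = U) on D(V)={4,6,7} D(Z)={1,2,3,4} D(U)={5,6,7,8}: no change => not a revision
Total revisions = 2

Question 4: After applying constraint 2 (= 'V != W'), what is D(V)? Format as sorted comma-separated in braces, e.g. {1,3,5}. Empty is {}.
Answer: {4,6,7}

Derivation:
Constraint 1 (Z + W = V) on D(Z)={1,2,3,4,5,6} D(W)={3,4,6} D(V)={1,4,6,7}: Z {1,2,3,4,5,6}->{1,2,3,4}; V {1,4,6,7}->{4,6,7}
Constraint 2 (V != W) on D(V)={4,6,7} D(W)={3,4,6}: no change
So after constraint 2: D(V) = {4,6,7}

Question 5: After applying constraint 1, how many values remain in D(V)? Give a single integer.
Answer: 3

Derivation:
Constraint 1 (Z + W = V) on D(Z)={1,2,3,4,5,6} D(W)={3,4,6} D(V)={1,4,6,7}: Z {1,2,3,4,5,6}->{1,2,3,4}; V {1,4,6,7}->{4,6,7}
So after constraint 1: D(V)={4,6,7}, size = 3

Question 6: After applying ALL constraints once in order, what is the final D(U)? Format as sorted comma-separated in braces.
Answer: {5,6,7,8}

Derivation:
Constraint 1 (Z + W = V) on D(Z)={1,2,3,4,5,6} D(W)={3,4,6} D(V)={1,4,6,7}: Z {1,2,3,4,5,6}->{1,2,3,4}; V {1,4,6,7}->{4,6,7}
Constraint 2 (V != W) on D(V)={4,6,7} D(W)={3,4,6}: no change
Constraint 3 (V + Z = U) on D(V)={4,6,7} D(Z)={1,2,3,4} D(U)={2,5,6,7,8}: U {2,5,6,7,8}->{5,6,7,8}
Constraint 4 (V + Z = U) on D(V)={4,6,7} D(Z)={1,2,3,4} D(U)={5,6,7,8}: no change
So after all 4 constraints: D(U) = {5,6,7,8}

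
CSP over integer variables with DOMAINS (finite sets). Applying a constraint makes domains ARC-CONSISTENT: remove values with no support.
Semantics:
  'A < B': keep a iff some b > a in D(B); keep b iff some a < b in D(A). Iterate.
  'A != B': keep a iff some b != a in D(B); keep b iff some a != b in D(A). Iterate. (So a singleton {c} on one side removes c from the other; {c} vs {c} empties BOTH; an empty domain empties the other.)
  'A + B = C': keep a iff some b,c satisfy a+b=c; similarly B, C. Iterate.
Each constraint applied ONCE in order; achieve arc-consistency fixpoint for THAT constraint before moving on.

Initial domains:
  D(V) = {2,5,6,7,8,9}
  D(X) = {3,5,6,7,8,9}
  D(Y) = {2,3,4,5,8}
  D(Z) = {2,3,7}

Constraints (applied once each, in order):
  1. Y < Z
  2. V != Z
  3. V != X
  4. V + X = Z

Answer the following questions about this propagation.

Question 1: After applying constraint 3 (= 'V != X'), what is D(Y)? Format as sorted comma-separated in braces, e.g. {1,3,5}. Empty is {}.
Constraint 1 (Y < Z) on D(Y)={2,3,4,5,8} D(Z)={2,3,7}: Y {2,3,4,5,8}->{2,3,4,5}; Z {2,3,7}->{3,7}
Constraint 2 (V != Z) on D(V)={2,5,6,7,8,9} D(Z)={3,7}: no change
Constraint 3 (V != X) on D(V)={2,5,6,7,8,9} D(X)={3,5,6,7,8,9}: no change
So after constraint 3: D(Y) = {2,3,4,5}

Answer: {2,3,4,5}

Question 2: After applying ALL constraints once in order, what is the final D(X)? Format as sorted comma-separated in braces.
Answer: {5}

Derivation:
Constraint 1 (Y < Z) on D(Y)={2,3,4,5,8} D(Z)={2,3,7}: Y {2,3,4,5,8}->{2,3,4,5}; Z {2,3,7}->{3,7}
Constraint 2 (V != Z) on D(V)={2,5,6,7,8,9} D(Z)={3,7}: no change
Constraint 3 (V != X) on D(V)={2,5,6,7,8,9} D(X)={3,5,6,7,8,9}: no change
Constraint 4 (V + X = Z) on D(V)={2,5,6,7,8,9} D(X)={3,5,6,7,8,9} D(Z)={3,7}: V {2,5,6,7,8,9}->{2}; X {3,5,6,7,8,9}->{5}; Z {3,7}->{7}
So after all 4 constraints: D(X) = {5}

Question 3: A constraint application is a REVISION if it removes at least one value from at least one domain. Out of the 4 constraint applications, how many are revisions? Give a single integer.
Constraint 1 (Y < Z) on D(Y)={2,3,4,5,8} D(Z)={2,3,7}: Y {2,3,4,5,8}->{2,3,4,5}; Z {2,3,7}->{3,7} => REVISION
Constraint 2 (V != Z) on D(V)={2,5,6,7,8,9} D(Z)={3,7}: no change => not a revision
Constraint 3 (V != X) on D(V)={2,5,6,7,8,9} D(X)={3,5,6,7,8,9}: no change => not a revision
Constraint 4 (V + X = Z) on D(V)={2,5,6,7,8,9} D(X)={3,5,6,7,8,9} D(Z)={3,7}: V {2,5,6,7,8,9}->{2}; X {3,5,6,7,8,9}->{5}; Z {3,7}->{7} => REVISION
Total revisions = 2

Answer: 2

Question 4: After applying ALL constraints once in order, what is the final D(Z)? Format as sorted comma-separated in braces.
Answer: {7}

Derivation:
Constraint 1 (Y < Z) on D(Y)={2,3,4,5,8} D(Z)={2,3,7}: Y {2,3,4,5,8}->{2,3,4,5}; Z {2,3,7}->{3,7}
Constraint 2 (V != Z) on D(V)={2,5,6,7,8,9} D(Z)={3,7}: no change
Constraint 3 (V != X) on D(V)={2,5,6,7,8,9} D(X)={3,5,6,7,8,9}: no change
Constraint 4 (V + X = Z) on D(V)={2,5,6,7,8,9} D(X)={3,5,6,7,8,9} D(Z)={3,7}: V {2,5,6,7,8,9}->{2}; X {3,5,6,7,8,9}->{5}; Z {3,7}->{7}
So after all 4 constraints: D(Z) = {7}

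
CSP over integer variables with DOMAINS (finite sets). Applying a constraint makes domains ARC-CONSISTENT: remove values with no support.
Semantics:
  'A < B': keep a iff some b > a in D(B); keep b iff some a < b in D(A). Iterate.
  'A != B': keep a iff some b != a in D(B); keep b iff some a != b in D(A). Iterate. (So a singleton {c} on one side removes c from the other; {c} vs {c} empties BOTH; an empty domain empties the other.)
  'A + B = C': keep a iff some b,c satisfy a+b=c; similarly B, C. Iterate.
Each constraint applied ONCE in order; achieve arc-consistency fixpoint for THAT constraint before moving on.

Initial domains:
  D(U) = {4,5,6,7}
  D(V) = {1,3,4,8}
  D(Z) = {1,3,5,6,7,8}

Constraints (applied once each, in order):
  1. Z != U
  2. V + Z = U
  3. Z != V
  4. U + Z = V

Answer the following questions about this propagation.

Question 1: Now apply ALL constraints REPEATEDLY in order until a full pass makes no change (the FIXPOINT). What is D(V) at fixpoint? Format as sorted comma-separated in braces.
pass 0 (initial): D(V)={1,3,4,8}
pass 1: U {4,5,6,7}->{}; V {1,3,4,8}->{}; Z {1,3,5,6,7,8}->{}
pass 2: no change
Fixpoint after 2 passes: D(V) = {}

Answer: {}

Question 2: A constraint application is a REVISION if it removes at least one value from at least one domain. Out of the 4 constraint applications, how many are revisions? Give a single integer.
Constraint 1 (Z != U) on D(Z)={1,3,5,6,7,8} D(U)={4,5,6,7}: no change => not a revision
Constraint 2 (V + Z = U) on D(V)={1,3,4,8} D(Z)={1,3,5,6,7,8} D(U)={4,5,6,7}: V {1,3,4,8}->{1,3,4}; Z {1,3,5,6,7,8}->{1,3,5,6} => REVISION
Constraint 3 (Z != V) on D(Z)={1,3,5,6} D(V)={1,3,4}: no change => not a revision
Constraint 4 (U + Z = V) on D(U)={4,5,6,7} D(Z)={1,3,5,6} D(V)={1,3,4}: U {4,5,6,7}->{}; Z {1,3,5,6}->{}; V {1,3,4}->{} => REVISION
Total revisions = 2

Answer: 2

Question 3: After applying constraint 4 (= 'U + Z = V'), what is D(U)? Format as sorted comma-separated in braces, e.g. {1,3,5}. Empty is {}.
Constraint 1 (Z != U) on D(Z)={1,3,5,6,7,8} D(U)={4,5,6,7}: no change
Constraint 2 (V + Z = U) on D(V)={1,3,4,8} D(Z)={1,3,5,6,7,8} D(U)={4,5,6,7}: V {1,3,4,8}->{1,3,4}; Z {1,3,5,6,7,8}->{1,3,5,6}
Constraint 3 (Z != V) on D(Z)={1,3,5,6} D(V)={1,3,4}: no change
Constraint 4 (U + Z = V) on D(U)={4,5,6,7} D(Z)={1,3,5,6} D(V)={1,3,4}: U {4,5,6,7}->{}; Z {1,3,5,6}->{}; V {1,3,4}->{}
So after constraint 4: D(U) = {}

Answer: {}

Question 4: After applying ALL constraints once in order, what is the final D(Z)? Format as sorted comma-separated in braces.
Answer: {}

Derivation:
Constraint 1 (Z != U) on D(Z)={1,3,5,6,7,8} D(U)={4,5,6,7}: no change
Constraint 2 (V + Z = U) on D(V)={1,3,4,8} D(Z)={1,3,5,6,7,8} D(U)={4,5,6,7}: V {1,3,4,8}->{1,3,4}; Z {1,3,5,6,7,8}->{1,3,5,6}
Constraint 3 (Z != V) on D(Z)={1,3,5,6} D(V)={1,3,4}: no change
Constraint 4 (U + Z = V) on D(U)={4,5,6,7} D(Z)={1,3,5,6} D(V)={1,3,4}: U {4,5,6,7}->{}; Z {1,3,5,6}->{}; V {1,3,4}->{}
So after all 4 constraints: D(Z) = {}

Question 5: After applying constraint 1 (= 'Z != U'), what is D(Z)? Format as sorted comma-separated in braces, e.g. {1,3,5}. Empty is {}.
Constraint 1 (Z != U) on D(Z)={1,3,5,6,7,8} D(U)={4,5,6,7}: no change
So after constraint 1: D(Z) = {1,3,5,6,7,8}

Answer: {1,3,5,6,7,8}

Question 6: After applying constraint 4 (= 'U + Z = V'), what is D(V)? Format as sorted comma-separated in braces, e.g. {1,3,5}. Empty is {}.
Answer: {}

Derivation:
Constraint 1 (Z != U) on D(Z)={1,3,5,6,7,8} D(U)={4,5,6,7}: no change
Constraint 2 (V + Z = U) on D(V)={1,3,4,8} D(Z)={1,3,5,6,7,8} D(U)={4,5,6,7}: V {1,3,4,8}->{1,3,4}; Z {1,3,5,6,7,8}->{1,3,5,6}
Constraint 3 (Z != V) on D(Z)={1,3,5,6} D(V)={1,3,4}: no change
Constraint 4 (U + Z = V) on D(U)={4,5,6,7} D(Z)={1,3,5,6} D(V)={1,3,4}: U {4,5,6,7}->{}; Z {1,3,5,6}->{}; V {1,3,4}->{}
So after constraint 4: D(V) = {}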